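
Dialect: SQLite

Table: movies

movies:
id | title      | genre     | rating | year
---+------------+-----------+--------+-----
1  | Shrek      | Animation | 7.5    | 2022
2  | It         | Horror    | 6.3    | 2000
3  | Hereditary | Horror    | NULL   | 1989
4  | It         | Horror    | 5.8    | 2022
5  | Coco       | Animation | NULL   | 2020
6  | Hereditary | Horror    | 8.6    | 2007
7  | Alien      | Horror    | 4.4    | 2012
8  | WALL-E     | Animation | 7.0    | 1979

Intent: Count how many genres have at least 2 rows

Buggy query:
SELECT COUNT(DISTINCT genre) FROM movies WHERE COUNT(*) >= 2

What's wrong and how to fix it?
Bug: COUNT(*) cannot appear in WHERE; the per-group count doesn't exist yet

Fix: Use a subquery that GROUPs and filters with HAVING, then count its rows

Corrected query:
SELECT COUNT(*) FROM (SELECT genre FROM movies GROUP BY genre HAVING COUNT(*) >= 2)

Result:
COUNT(*)
--------
2       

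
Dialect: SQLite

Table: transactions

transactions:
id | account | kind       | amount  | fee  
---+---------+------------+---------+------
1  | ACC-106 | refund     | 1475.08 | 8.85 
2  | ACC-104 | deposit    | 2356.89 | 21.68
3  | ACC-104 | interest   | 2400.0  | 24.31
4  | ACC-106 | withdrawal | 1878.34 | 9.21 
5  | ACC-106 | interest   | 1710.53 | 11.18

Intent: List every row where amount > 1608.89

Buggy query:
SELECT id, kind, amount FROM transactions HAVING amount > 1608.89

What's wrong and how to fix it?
Bug: HAVING filters the output of aggregation, but this query has no GROUP BY and no aggregate functions, so SQLite rejects it (HAVING clause on a non-aggregate query); the condition here is per row

Fix: Use WHERE for row-level filtering

Corrected query:
SELECT id, kind, amount FROM transactions WHERE amount > 1608.89

Result:
id | kind       | amount 
---+------------+--------
2  | deposit    | 2356.89
3  | interest   | 2400   
4  | withdrawal | 1878.34
5  | interest   | 1710.53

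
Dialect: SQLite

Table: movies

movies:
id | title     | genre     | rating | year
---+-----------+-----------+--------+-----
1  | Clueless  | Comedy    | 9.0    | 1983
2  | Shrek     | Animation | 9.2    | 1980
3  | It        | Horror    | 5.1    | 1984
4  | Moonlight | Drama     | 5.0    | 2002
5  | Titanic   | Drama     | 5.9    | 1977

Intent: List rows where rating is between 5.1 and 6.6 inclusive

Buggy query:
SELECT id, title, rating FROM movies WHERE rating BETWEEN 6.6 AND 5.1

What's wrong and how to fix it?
Bug: The bounds are reversed; BETWEEN a AND b requires a <= b to match anything

Fix: Swap the bounds so the smaller value comes first

Corrected query:
SELECT id, title, rating FROM movies WHERE rating BETWEEN 5.1 AND 6.6

Result:
id | title   | rating
---+---------+-------
3  | It      | 5.1   
5  | Titanic | 5.9   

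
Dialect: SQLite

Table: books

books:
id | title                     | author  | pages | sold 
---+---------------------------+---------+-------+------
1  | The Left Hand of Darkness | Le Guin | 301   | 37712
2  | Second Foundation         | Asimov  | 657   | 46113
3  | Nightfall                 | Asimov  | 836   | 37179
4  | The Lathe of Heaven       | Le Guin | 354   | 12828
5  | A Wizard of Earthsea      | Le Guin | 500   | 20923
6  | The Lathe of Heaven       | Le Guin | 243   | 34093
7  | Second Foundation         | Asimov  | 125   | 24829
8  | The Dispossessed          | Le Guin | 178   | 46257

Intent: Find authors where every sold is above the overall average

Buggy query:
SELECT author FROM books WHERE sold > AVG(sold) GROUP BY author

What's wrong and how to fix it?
Bug: WHERE evaluates per row before aggregation, so AVG() is unavailable

Fix: Compute the overall average in a scalar subquery and compare each group's MIN against it in HAVING

Corrected query:
SELECT author FROM books GROUP BY author HAVING MIN(sold) > (SELECT AVG(sold) FROM books)

Result:
(no rows)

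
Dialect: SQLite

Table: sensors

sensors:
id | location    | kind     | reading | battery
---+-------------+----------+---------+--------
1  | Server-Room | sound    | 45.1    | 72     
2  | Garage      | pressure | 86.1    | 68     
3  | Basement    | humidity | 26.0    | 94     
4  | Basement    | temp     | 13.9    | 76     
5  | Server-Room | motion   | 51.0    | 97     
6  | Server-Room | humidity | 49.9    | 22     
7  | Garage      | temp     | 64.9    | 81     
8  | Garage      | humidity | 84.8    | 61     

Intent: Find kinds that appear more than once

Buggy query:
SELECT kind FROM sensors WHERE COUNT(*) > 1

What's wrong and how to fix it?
Bug: WHERE can't reference COUNT(*); aggregates are computed after WHERE

Fix: GROUP BY kind, then filter groups with HAVING COUNT(*) > 1

Corrected query:
SELECT kind FROM sensors GROUP BY kind HAVING COUNT(*) > 1

Result:
kind    
--------
humidity
temp    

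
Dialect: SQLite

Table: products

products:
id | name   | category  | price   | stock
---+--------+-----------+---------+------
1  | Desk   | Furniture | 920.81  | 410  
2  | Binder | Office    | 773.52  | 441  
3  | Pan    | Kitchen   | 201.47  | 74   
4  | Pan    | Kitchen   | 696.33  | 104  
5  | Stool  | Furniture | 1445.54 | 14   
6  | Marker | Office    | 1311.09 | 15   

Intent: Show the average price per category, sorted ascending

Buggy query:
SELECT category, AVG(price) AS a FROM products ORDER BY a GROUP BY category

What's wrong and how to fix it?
Bug: ORDER BY appears before GROUP BY; SQL clause order requires GROUP BY first

Fix: Reorder: SELECT … FROM … GROUP BY … ORDER BY …

Corrected query:
SELECT category, AVG(price) AS a FROM products GROUP BY category ORDER BY a

Result:
category  | a       
----------+---------
Kitchen   | 448.9   
Office    | 1042.305
Furniture | 1183.175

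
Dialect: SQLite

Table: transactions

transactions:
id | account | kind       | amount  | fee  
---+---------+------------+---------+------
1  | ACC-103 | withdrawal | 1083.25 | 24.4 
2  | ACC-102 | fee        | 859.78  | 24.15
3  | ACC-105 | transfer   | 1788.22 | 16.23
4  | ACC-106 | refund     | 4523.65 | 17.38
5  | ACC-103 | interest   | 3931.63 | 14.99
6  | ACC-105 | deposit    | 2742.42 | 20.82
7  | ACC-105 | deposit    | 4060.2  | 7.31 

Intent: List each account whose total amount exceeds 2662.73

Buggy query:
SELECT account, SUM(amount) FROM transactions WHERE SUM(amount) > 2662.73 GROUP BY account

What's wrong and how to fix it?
Bug: SUM(amount) is an aggregate, but WHERE filters rows before aggregation

Fix: Move the aggregate condition to a HAVING clause

Corrected query:
SELECT account, SUM(amount) FROM transactions GROUP BY account HAVING SUM(amount) > 2662.73

Result:
account | SUM(amount)
--------+------------
ACC-103 | 5014.88    
ACC-105 | 8590.84    
ACC-106 | 4523.65    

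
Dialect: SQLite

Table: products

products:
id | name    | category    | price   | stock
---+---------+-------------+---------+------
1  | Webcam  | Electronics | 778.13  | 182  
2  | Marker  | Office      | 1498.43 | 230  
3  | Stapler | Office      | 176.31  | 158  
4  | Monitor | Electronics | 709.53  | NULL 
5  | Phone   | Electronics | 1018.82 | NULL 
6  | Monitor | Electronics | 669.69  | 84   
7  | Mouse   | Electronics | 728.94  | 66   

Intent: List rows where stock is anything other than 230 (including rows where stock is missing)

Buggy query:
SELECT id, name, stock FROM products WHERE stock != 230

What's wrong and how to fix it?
Bug: Inequality against NULL is unknown, not true; rows with NULL are dropped

Fix: Handle NULL separately with IS NULL alongside the inequality

Corrected query:
SELECT id, name, stock FROM products WHERE stock != 230 OR stock IS NULL

Result:
id | name    | stock
---+---------+------
1  | Webcam  | 182  
3  | Stapler | 158  
4  | Monitor | NULL 
5  | Phone   | NULL 
6  | Monitor | 84   
7  | Mouse   | 66   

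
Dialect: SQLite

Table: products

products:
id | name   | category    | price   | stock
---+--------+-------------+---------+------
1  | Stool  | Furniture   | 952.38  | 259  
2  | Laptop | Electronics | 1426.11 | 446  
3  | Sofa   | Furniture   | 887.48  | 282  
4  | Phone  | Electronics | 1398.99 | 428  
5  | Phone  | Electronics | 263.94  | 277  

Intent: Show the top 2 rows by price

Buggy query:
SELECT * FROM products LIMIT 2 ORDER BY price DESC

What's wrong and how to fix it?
Bug: LIMIT must come after ORDER BY

Fix: Swap the clauses: ORDER BY first, then LIMIT

Corrected query:
SELECT * FROM products ORDER BY price DESC LIMIT 2

Result:
id | name   | category    | price   | stock
---+--------+-------------+---------+------
2  | Laptop | Electronics | 1426.11 | 446  
4  | Phone  | Electronics | 1398.99 | 428  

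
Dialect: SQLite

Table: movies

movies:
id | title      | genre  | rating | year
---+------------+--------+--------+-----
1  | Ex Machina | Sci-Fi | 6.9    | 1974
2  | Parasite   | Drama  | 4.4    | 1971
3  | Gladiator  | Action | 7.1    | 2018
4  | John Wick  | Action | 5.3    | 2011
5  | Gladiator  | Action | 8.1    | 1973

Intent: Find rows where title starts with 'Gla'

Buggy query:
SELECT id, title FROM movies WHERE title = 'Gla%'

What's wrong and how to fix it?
Bug: Wildcards only work with LIKE; '=' treats '%' as a literal character

Fix: Use LIKE for wildcard pattern matching

Corrected query:
SELECT id, title FROM movies WHERE title LIKE 'Gla%'

Result:
id | title    
---+----------
3  | Gladiator
5  | Gladiator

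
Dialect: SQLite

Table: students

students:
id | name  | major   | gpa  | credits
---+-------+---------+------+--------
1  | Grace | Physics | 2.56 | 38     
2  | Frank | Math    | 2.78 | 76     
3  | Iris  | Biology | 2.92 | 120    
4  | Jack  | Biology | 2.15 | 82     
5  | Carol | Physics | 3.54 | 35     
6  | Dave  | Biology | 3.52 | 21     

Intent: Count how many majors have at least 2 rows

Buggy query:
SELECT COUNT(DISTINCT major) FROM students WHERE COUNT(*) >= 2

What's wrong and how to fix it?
Bug: WHERE filters individual rows, not groups, so a group-level COUNT is invalid there

Fix: Group first with HAVING COUNT(*) >= 2, then COUNT the resulting groups

Corrected query:
SELECT COUNT(*) FROM (SELECT major FROM students GROUP BY major HAVING COUNT(*) >= 2)

Result:
COUNT(*)
--------
2       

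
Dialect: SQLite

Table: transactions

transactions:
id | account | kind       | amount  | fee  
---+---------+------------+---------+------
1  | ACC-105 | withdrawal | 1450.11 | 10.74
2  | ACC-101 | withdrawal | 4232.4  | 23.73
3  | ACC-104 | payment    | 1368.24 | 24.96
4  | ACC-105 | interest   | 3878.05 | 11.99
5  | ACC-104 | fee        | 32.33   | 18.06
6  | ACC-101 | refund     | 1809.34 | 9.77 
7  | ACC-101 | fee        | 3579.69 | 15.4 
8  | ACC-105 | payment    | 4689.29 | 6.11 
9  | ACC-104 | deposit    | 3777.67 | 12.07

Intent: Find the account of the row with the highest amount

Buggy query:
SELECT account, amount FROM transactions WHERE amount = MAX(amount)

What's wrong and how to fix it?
Bug: WHERE is evaluated per row; an aggregate over the whole table isn't defined there

Fix: Wrap MAX in a scalar subquery so WHERE compares against a single value

Corrected query:
SELECT account, amount FROM transactions WHERE amount = (SELECT MAX(amount) FROM transactions)

Result:
account | amount 
--------+--------
ACC-105 | 4689.29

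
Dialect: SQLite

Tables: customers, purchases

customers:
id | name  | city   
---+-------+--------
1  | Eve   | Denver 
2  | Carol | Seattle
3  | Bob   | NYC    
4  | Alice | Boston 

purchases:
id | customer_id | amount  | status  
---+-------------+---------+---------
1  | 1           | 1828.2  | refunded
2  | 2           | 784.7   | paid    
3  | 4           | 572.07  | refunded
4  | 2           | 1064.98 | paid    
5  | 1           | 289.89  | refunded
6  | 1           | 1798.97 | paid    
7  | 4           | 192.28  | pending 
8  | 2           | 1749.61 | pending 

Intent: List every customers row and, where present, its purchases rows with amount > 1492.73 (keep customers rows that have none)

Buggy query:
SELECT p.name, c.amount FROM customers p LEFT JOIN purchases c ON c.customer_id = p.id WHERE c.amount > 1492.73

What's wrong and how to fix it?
Bug: Filtering c.amount in WHERE discards the NULL rows produced by LEFT JOIN, turning it into an inner join

Fix: Move the right-table condition into the ON clause so unmatched parents are kept

Corrected query:
SELECT p.name, c.amount FROM customers p LEFT JOIN purchases c ON c.customer_id = p.id AND c.amount > 1492.73

Result:
name  | amount 
------+--------
Eve   | 1798.97
Eve   | 1828.2 
Carol | 1749.61
Bob   | NULL   
Alice | NULL   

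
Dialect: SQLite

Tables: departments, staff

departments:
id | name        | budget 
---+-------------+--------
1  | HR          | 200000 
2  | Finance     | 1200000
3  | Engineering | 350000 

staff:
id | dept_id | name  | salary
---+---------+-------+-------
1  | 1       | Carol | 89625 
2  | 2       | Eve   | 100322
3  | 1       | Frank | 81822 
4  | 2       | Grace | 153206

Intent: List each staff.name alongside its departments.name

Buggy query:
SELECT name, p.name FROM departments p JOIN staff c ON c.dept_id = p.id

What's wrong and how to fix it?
Bug: 'name' exists in both joined tables, so the database can't tell which one is meant

Fix: Prefix ambiguous columns with the table alias

Corrected query:
SELECT c.name, p.name FROM departments p JOIN staff c ON c.dept_id = p.id

Result:
name  | name   
------+--------
Carol | HR     
Eve   | Finance
Frank | HR     
Grace | Finance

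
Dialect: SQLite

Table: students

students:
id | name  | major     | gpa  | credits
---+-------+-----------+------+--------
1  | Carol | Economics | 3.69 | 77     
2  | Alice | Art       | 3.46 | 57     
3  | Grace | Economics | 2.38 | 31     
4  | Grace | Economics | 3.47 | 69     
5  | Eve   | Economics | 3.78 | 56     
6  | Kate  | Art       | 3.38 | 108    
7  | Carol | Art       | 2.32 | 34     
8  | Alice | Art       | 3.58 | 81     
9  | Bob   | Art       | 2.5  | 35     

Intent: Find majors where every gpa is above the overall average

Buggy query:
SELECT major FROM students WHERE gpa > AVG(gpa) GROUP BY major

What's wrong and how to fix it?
Bug: AVG() is an aggregate; it can't sit directly in WHERE

Fix: Compute the overall average in a scalar subquery and compare each group's MIN against it in HAVING

Corrected query:
SELECT major FROM students GROUP BY major HAVING MIN(gpa) > (SELECT AVG(gpa) FROM students)

Result:
(no rows)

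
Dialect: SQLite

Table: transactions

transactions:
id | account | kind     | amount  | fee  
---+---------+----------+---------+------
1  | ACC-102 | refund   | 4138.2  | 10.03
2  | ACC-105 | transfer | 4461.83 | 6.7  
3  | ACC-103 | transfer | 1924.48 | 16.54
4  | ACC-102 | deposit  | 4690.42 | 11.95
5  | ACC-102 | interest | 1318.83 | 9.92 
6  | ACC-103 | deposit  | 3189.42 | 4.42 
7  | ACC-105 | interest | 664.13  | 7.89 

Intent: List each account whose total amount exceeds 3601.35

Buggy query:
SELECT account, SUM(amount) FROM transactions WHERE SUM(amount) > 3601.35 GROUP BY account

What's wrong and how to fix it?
Bug: Aggregate functions cannot appear in a WHERE clause

Fix: Use HAVING (which filters groups after aggregation) instead of WHERE

Corrected query:
SELECT account, SUM(amount) FROM transactions GROUP BY account HAVING SUM(amount) > 3601.35

Result:
account | SUM(amount)
--------+------------
ACC-102 | 10147.45   
ACC-103 | 5113.9     
ACC-105 | 5125.96    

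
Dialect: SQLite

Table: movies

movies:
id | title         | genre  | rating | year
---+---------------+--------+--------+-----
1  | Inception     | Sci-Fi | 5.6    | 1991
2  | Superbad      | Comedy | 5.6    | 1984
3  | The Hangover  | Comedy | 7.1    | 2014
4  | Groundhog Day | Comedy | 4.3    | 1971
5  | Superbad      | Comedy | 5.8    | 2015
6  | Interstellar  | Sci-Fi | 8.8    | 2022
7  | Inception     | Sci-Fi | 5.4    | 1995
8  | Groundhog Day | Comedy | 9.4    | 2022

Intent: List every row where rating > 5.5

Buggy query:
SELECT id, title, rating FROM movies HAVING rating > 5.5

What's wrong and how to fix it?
Bug: This is a non-aggregate query (no GROUP BY, no aggregates), so in SQLite the HAVING clause is invalid here; a row-level condition belongs in WHERE

Fix: Replace HAVING with WHERE since the condition applies to individual rows

Corrected query:
SELECT id, title, rating FROM movies WHERE rating > 5.5

Result:
id | title         | rating
---+---------------+-------
1  | Inception     | 5.6   
2  | Superbad      | 5.6   
3  | The Hangover  | 7.1   
5  | Superbad      | 5.8   
6  | Interstellar  | 8.8   
8  | Groundhog Day | 9.4   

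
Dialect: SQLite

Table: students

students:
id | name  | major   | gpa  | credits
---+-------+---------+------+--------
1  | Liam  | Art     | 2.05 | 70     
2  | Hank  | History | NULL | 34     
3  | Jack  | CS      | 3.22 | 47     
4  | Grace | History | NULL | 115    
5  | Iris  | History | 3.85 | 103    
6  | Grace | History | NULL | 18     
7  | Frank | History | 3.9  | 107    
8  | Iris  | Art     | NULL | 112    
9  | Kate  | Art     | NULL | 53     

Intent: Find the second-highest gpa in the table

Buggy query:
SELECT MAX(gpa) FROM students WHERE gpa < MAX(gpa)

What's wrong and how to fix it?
Bug: MAX(gpa) on the right of the comparison is an aggregate-in-WHERE error

Fix: Put the inner MAX in a scalar subquery

Corrected query:
SELECT MAX(gpa) FROM students WHERE gpa < (SELECT MAX(gpa) FROM students)

Result:
MAX(gpa)
--------
3.85    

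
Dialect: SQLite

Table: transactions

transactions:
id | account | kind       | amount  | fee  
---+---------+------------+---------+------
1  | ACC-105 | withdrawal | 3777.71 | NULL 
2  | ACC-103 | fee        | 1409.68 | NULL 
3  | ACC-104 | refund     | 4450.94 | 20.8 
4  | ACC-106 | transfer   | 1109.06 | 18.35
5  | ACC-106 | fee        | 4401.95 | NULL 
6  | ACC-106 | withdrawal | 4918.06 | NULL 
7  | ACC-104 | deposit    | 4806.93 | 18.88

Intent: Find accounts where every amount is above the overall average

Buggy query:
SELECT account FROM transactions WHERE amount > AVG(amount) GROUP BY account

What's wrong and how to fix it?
Bug: AVG() is an aggregate; it can't sit directly in WHERE

Fix: Compute the overall average in a scalar subquery and compare each group's MIN against it in HAVING

Corrected query:
SELECT account FROM transactions GROUP BY account HAVING MIN(amount) > (SELECT AVG(amount) FROM transactions)

Result:
account
-------
ACC-104
ACC-105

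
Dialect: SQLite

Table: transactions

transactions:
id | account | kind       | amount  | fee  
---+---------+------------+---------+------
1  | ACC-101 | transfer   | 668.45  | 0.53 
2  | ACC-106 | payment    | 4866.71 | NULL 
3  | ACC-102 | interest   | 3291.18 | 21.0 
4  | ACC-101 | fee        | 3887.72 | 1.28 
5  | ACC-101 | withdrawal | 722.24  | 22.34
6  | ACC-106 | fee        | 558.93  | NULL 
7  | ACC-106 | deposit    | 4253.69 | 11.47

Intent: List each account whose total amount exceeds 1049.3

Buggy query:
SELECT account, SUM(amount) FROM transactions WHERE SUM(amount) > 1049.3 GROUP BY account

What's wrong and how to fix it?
Bug: Aggregate functions cannot appear in a WHERE clause

Fix: Move the aggregate condition to a HAVING clause

Corrected query:
SELECT account, SUM(amount) FROM transactions GROUP BY account HAVING SUM(amount) > 1049.3

Result:
account | SUM(amount)
--------+------------
ACC-101 | 5278.41    
ACC-102 | 3291.18    
ACC-106 | 9679.33    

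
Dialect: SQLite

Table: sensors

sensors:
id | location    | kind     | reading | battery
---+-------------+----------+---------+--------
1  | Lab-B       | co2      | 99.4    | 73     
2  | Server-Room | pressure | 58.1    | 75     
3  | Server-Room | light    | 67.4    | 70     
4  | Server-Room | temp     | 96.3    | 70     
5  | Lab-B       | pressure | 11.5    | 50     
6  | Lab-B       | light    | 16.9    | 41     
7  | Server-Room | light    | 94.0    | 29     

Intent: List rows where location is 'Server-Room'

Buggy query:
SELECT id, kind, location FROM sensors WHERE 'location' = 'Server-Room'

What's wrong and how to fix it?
Bug: 'location' in single quotes is a string literal, not the column; the comparison is literal-vs-literal and never true

Fix: Remove the quotes around the column name (or use double quotes for an identifier)

Corrected query:
SELECT id, kind, location FROM sensors WHERE location = 'Server-Room'

Result:
id | kind     | location   
---+----------+------------
2  | pressure | Server-Room
3  | light    | Server-Room
4  | temp     | Server-Room
7  | light    | Server-Room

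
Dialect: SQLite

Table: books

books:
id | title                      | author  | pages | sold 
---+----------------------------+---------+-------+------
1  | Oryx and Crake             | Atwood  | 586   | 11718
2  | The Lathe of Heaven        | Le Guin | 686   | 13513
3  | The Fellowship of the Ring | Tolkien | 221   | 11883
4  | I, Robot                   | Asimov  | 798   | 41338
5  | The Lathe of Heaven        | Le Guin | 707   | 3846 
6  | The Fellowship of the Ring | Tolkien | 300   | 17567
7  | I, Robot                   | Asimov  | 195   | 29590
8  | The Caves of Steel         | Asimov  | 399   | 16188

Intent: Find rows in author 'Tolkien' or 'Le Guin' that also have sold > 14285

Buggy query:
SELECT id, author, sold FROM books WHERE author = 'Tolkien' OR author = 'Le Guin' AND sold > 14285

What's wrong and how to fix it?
Bug: AND binds tighter than OR, so this parses as author = 'Tolkien' OR (author = 'Le Guin' AND sold > 14285)

Fix: Group the OR with parentheses (or use IN), then AND the threshold

Corrected query:
SELECT id, author, sold FROM books WHERE (author = 'Tolkien' OR author = 'Le Guin') AND sold > 14285

Result:
id | author  | sold 
---+---------+------
6  | Tolkien | 17567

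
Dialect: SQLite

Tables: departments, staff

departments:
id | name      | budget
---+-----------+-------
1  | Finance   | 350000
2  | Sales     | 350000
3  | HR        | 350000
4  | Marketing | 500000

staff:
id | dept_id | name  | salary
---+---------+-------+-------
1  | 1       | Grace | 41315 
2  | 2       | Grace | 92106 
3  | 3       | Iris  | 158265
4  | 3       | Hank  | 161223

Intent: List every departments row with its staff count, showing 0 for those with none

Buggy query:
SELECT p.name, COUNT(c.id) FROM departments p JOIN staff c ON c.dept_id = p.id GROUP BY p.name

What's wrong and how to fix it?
Bug: INNER JOIN drops departments rows that have no matching staff rows

Fix: Switch to LEFT JOIN to retain unmatched parent rows

Corrected query:
SELECT p.name, COUNT(c.id) FROM departments p LEFT JOIN staff c ON c.dept_id = p.id GROUP BY p.name

Result:
name      | COUNT(c.id)
----------+------------
Finance   | 1          
HR        | 2          
Marketing | 0          
Sales     | 1          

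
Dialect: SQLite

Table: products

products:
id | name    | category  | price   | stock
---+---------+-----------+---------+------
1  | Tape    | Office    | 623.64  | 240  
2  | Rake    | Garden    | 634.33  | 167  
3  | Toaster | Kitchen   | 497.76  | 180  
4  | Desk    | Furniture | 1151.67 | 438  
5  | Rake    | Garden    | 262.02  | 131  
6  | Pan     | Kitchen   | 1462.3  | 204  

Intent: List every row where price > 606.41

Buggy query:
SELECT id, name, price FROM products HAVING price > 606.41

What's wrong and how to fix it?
Bug: This is a non-aggregate query (no GROUP BY, no aggregates), so in SQLite the HAVING clause is invalid here; a row-level condition belongs in WHERE

Fix: Replace HAVING with WHERE since the condition applies to individual rows

Corrected query:
SELECT id, name, price FROM products WHERE price > 606.41

Result:
id | name | price  
---+------+--------
1  | Tape | 623.64 
2  | Rake | 634.33 
4  | Desk | 1151.67
6  | Pan  | 1462.3 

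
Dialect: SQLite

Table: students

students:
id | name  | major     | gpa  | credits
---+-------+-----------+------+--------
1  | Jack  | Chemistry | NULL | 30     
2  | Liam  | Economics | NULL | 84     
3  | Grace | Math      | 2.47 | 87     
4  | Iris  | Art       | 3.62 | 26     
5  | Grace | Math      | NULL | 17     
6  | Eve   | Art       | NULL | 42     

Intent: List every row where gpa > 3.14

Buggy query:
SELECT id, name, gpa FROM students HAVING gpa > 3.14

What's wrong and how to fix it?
Bug: This is a non-aggregate query (no GROUP BY, no aggregates), so in SQLite the HAVING clause is invalid here; a row-level condition belongs in WHERE

Fix: Use WHERE for row-level filtering

Corrected query:
SELECT id, name, gpa FROM students WHERE gpa > 3.14

Result:
id | name | gpa 
---+------+-----
4  | Iris | 3.62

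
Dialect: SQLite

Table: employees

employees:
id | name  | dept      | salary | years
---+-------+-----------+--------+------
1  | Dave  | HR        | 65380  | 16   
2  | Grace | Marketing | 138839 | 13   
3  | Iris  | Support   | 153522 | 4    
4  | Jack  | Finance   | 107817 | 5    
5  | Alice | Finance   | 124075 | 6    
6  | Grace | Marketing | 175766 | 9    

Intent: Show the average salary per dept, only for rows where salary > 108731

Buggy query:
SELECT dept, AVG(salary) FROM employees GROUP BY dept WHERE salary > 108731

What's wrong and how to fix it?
Bug: WHERE cannot follow GROUP BY

Fix: Place WHERE between FROM and GROUP BY

Corrected query:
SELECT dept, AVG(salary) FROM employees WHERE salary > 108731 GROUP BY dept

Result:
dept      | AVG(salary)
----------+------------
Finance   | 124075     
Marketing | 157302.5   
Support   | 153522     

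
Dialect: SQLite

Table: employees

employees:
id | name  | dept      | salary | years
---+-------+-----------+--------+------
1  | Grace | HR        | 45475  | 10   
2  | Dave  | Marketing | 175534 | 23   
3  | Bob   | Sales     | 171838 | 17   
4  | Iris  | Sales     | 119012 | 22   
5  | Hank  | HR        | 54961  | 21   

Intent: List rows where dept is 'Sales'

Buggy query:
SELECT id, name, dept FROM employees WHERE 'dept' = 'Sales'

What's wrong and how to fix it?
Bug: Single quotes denote string literals in SQL; the column name is being compared as a constant string

Fix: Reference the column as dept without single quotes

Corrected query:
SELECT id, name, dept FROM employees WHERE dept = 'Sales'

Result:
id | name | dept 
---+------+------
3  | Bob  | Sales
4  | Iris | Sales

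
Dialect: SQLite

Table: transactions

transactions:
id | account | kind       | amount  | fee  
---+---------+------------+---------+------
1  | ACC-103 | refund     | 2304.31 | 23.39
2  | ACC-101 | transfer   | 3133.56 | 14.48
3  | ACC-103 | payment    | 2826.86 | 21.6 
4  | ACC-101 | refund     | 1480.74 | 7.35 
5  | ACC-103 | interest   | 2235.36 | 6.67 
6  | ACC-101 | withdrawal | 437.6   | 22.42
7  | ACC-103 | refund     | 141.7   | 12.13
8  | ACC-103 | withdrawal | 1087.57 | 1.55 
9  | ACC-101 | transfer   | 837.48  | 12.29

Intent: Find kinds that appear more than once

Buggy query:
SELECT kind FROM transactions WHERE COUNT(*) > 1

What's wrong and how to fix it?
Bug: COUNT(*) is an aggregate and cannot be used in WHERE

Fix: Group first, then use HAVING for the count condition

Corrected query:
SELECT kind FROM transactions GROUP BY kind HAVING COUNT(*) > 1

Result:
kind      
----------
refund    
transfer  
withdrawal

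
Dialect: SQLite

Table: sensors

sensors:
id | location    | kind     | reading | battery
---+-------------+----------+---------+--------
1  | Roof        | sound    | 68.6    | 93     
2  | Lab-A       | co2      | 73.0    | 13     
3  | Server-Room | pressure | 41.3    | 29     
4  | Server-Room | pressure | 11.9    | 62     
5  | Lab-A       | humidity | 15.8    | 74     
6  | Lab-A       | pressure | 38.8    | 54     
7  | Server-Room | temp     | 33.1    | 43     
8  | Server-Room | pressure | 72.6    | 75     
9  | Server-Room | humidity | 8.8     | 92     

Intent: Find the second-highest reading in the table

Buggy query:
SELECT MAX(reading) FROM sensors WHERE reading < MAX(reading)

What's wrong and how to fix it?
Bug: The inner MAX is an aggregate inside WHERE, which is not allowed

Fix: Put the inner MAX in a scalar subquery

Corrected query:
SELECT MAX(reading) FROM sensors WHERE reading < (SELECT MAX(reading) FROM sensors)

Result:
MAX(reading)
------------
72.6        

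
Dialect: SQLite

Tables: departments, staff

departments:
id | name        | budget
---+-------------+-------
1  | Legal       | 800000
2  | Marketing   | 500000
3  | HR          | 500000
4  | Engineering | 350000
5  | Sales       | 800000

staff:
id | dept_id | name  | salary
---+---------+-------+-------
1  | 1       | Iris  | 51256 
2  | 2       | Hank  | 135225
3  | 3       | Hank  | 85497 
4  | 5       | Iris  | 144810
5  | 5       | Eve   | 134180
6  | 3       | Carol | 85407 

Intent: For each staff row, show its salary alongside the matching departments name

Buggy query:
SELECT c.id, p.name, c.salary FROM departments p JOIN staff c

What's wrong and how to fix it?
Bug: JOIN with no ON clause produces a cartesian product; every staff row pairs with every departments row

Fix: Specify the join condition linking the foreign key to the parent id

Corrected query:
SELECT c.id, p.name, c.salary FROM departments p JOIN staff c ON c.dept_id = p.id

Result:
id | name      | salary
---+-----------+-------
1  | Legal     | 51256 
2  | Marketing | 135225
3  | HR        | 85497 
4  | Sales     | 144810
5  | Sales     | 134180
6  | HR        | 85407 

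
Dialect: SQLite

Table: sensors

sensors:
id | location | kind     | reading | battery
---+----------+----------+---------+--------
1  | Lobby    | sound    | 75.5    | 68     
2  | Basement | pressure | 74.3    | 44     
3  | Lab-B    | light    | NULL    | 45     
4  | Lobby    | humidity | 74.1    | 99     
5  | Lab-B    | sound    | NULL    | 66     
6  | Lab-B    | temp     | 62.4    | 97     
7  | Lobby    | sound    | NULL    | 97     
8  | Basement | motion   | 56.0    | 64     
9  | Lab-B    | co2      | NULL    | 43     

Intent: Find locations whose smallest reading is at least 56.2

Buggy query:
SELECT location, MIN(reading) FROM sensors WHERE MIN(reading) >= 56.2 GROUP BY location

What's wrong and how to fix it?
Bug: Aggregates like MIN are computed per group after WHERE runs

Fix: Replace WHERE with HAVING after the GROUP BY

Corrected query:
SELECT location, MIN(reading) FROM sensors GROUP BY location HAVING MIN(reading) >= 56.2

Result:
location | MIN(reading)
---------+-------------
Lab-B    | 62.4        
Lobby    | 74.1        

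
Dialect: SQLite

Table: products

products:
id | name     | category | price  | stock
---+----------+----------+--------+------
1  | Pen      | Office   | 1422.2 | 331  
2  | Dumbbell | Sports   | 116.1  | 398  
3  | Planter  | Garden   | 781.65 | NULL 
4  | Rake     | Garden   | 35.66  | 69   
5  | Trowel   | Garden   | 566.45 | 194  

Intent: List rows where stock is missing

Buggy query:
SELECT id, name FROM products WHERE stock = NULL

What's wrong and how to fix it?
Bug: '= NULL' is always unknown in SQL three-valued logic, so no rows match

Fix: Replace '= NULL' with 'IS NULL'

Corrected query:
SELECT id, name FROM products WHERE stock IS NULL

Result:
id | name   
---+--------
3  | Planter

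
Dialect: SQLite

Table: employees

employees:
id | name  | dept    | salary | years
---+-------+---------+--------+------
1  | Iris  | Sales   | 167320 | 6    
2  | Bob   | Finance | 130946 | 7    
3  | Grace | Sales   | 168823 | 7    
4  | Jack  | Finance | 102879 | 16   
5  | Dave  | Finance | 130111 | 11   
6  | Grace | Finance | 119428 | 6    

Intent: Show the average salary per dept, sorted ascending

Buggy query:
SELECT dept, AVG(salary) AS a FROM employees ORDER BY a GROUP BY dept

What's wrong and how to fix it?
Bug: ORDER BY appears before GROUP BY; SQL clause order requires GROUP BY first

Fix: Reorder: SELECT … FROM … GROUP BY … ORDER BY …

Corrected query:
SELECT dept, AVG(salary) AS a FROM employees GROUP BY dept ORDER BY a

Result:
dept    | a       
--------+---------
Finance | 120841  
Sales   | 168071.5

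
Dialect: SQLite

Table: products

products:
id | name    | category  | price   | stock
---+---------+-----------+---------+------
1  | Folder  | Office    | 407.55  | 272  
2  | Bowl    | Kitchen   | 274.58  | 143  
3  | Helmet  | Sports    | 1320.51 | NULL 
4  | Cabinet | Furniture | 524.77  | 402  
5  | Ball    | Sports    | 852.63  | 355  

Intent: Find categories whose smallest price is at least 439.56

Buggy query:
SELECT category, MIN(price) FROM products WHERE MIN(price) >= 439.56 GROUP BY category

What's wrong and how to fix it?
Bug: MIN() in WHERE is a misuse of aggregate

Fix: Replace WHERE with HAVING after the GROUP BY

Corrected query:
SELECT category, MIN(price) FROM products GROUP BY category HAVING MIN(price) >= 439.56

Result:
category  | MIN(price)
----------+-----------
Furniture | 524.77    
Sports    | 852.63    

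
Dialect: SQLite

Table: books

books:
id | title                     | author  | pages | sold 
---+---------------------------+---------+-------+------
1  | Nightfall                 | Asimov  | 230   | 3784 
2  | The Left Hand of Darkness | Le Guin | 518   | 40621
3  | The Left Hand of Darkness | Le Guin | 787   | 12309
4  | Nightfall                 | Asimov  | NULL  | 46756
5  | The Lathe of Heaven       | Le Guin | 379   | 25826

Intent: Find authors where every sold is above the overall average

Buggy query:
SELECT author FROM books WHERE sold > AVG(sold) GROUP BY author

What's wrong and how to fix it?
Bug: AVG() is an aggregate; it can't sit directly in WHERE

Fix: Use a subquery for AVG and a HAVING MIN(...) filter so the condition holds for every row in the group

Corrected query:
SELECT author FROM books GROUP BY author HAVING MIN(sold) > (SELECT AVG(sold) FROM books)

Result:
(no rows)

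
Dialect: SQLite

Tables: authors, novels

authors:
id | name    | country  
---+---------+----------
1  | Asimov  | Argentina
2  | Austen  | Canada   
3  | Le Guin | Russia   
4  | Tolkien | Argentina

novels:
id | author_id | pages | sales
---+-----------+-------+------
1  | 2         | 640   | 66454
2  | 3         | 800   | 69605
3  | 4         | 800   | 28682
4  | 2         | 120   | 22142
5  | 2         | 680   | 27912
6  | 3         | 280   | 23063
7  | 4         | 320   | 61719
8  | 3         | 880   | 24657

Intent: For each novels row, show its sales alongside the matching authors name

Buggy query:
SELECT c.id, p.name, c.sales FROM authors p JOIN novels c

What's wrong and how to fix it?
Bug: Missing join condition: each novels row is matched to all authors rows instead of just its own

Fix: Add ON c.author_id = p.id to the JOIN

Corrected query:
SELECT c.id, p.name, c.sales FROM authors p JOIN novels c ON c.author_id = p.id

Result:
id | name    | sales
---+---------+------
1  | Austen  | 66454
2  | Le Guin | 69605
3  | Tolkien | 28682
4  | Austen  | 22142
5  | Austen  | 27912
6  | Le Guin | 23063
7  | Tolkien | 61719
8  | Le Guin | 24657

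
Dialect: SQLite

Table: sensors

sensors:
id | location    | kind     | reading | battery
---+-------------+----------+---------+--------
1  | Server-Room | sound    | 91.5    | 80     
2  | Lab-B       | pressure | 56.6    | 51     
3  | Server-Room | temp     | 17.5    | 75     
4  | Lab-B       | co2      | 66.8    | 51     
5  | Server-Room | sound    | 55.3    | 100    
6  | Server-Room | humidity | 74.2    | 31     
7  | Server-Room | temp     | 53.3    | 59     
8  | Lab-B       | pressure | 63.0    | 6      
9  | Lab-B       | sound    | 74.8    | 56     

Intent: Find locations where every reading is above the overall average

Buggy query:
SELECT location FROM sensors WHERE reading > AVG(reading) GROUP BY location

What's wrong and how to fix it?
Bug: AVG() is an aggregate; it can't sit directly in WHERE

Fix: Use a subquery for AVG and a HAVING MIN(...) filter so the condition holds for every row in the group

Corrected query:
SELECT location FROM sensors GROUP BY location HAVING MIN(reading) > (SELECT AVG(reading) FROM sensors)

Result:
(no rows)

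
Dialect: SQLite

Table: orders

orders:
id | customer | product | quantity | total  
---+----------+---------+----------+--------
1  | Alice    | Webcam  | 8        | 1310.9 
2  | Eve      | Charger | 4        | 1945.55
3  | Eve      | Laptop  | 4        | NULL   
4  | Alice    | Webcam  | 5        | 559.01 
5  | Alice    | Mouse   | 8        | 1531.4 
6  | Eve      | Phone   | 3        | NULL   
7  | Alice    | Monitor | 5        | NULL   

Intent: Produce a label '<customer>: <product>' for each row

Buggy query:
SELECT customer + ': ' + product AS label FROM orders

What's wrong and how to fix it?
Bug: SQLite uses || for string concatenation; + coerces text to numbers (yielding 0)

Fix: Replace + with || to concatenate text

Corrected query:
SELECT customer || ': ' || product AS label FROM orders

Result:
label         
--------------
Alice: Webcam 
Eve: Charger  
Eve: Laptop   
Alice: Webcam 
Alice: Mouse  
Eve: Phone    
Alice: Monitor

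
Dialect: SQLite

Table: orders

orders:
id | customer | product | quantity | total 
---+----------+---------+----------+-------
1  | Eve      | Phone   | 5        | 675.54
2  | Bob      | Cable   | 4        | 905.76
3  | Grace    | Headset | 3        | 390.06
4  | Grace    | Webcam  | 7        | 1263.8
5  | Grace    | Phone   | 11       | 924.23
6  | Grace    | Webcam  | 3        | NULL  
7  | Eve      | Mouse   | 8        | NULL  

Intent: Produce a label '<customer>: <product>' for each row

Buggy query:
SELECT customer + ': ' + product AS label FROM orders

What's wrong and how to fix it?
Bug: SQLite uses || for string concatenation; + coerces text to numbers (yielding 0)

Fix: Replace + with || to concatenate text

Corrected query:
SELECT customer || ': ' || product AS label FROM orders

Result:
label         
--------------
Eve: Phone    
Bob: Cable    
Grace: Headset
Grace: Webcam 
Grace: Phone  
Grace: Webcam 
Eve: Mouse    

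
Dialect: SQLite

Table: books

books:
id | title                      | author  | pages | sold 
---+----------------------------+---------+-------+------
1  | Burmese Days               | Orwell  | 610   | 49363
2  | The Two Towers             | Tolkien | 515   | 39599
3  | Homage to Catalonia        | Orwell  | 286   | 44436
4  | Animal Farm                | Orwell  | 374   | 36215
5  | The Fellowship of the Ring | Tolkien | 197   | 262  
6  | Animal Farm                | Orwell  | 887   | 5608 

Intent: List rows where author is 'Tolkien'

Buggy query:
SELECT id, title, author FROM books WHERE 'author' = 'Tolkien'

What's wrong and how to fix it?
Bug: 'author' in single quotes is a string literal, not the column; the comparison is literal-vs-literal and never true

Fix: Reference the column as author without single quotes

Corrected query:
SELECT id, title, author FROM books WHERE author = 'Tolkien'

Result:
id | title                      | author 
---+----------------------------+--------
2  | The Two Towers             | Tolkien
5  | The Fellowship of the Ring | Tolkien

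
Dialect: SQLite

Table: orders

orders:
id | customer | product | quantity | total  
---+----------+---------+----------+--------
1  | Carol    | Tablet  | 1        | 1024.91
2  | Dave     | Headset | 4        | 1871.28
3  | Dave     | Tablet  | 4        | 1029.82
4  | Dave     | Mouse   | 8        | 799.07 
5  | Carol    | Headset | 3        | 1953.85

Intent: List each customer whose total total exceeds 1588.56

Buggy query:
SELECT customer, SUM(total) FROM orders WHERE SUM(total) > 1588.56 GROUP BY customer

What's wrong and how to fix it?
Bug: Aggregate functions cannot appear in a WHERE clause

Fix: Use HAVING (which filters groups after aggregation) instead of WHERE

Corrected query:
SELECT customer, SUM(total) FROM orders GROUP BY customer HAVING SUM(total) > 1588.56

Result:
customer | SUM(total)
---------+-----------
Carol    | 2978.76   
Dave     | 3700.17   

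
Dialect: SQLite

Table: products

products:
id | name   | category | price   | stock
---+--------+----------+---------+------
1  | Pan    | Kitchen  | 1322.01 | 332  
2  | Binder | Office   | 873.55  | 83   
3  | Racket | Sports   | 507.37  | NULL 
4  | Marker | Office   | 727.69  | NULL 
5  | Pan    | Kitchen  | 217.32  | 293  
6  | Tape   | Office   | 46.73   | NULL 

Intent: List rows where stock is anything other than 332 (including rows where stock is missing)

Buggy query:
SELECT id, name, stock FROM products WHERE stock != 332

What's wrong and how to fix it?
Bug: 'stock != 332' is unknown when stock is NULL, so NULL rows are silently excluded

Fix: Handle NULL separately with IS NULL alongside the inequality

Corrected query:
SELECT id, name, stock FROM products WHERE stock != 332 OR stock IS NULL

Result:
id | name   | stock
---+--------+------
2  | Binder | 83   
3  | Racket | NULL 
4  | Marker | NULL 
5  | Pan    | 293  
6  | Tape   | NULL 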